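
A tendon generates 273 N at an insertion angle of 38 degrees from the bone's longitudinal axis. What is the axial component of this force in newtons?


F_eff = F_tendon * cos(theta)
theta = 38 deg = 0.6632 rad
cos(theta) = 0.7880
F_eff = 273 * 0.7880
F_eff = 215.1269


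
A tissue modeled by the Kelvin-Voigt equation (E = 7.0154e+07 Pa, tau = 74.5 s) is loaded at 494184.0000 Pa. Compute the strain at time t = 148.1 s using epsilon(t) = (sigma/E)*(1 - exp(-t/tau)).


epsilon(t) = (sigma/E) * (1 - exp(-t/tau))
sigma/E = 494184.0000 / 7.0154e+07 = 0.0070
exp(-t/tau) = exp(-148.1 / 74.5) = 0.1370
epsilon = 0.0070 * (1 - 0.1370)
epsilon = 0.0061


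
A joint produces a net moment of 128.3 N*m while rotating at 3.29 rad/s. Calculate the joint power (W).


P = M * omega
P = 128.3 * 3.29
P = 422.1070


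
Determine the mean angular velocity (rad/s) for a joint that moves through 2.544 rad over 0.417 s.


omega = delta_theta / delta_t
omega = 2.544 / 0.417
omega = 6.1007


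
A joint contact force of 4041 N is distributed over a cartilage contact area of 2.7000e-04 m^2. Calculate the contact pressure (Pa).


P = F / A
P = 4041 / 2.7000e-04
P = 1.4967e+07


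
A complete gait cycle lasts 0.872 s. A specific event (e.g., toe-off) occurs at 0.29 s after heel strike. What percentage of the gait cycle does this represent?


pct = (event_time / cycle_time) * 100
pct = (0.29 / 0.872) * 100
ratio = 0.3326
pct = 33.2569


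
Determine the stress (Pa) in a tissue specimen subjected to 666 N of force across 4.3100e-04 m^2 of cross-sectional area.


stress = F / A
stress = 666 / 4.3100e-04
stress = 1.5452e+06


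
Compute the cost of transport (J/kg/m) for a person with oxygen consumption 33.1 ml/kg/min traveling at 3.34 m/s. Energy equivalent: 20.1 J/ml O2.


Power per kg = VO2 * 20.1 / 60
Power per kg = 33.1 * 20.1 / 60 = 11.0885 W/kg
Cost = power_per_kg / speed
Cost = 11.0885 / 3.34
Cost = 3.3199


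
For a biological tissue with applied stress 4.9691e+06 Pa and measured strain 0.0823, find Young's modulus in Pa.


E = stress / strain
E = 4.9691e+06 / 0.0823
E = 6.0378e+07


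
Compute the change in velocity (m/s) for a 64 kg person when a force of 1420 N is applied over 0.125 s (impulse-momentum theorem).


J = F * dt = 1420 * 0.125 = 177.5000 N*s
delta_v = J / m
delta_v = 177.5000 / 64
delta_v = 2.7734


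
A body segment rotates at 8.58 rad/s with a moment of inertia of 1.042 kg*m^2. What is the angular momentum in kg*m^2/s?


L = I * omega
L = 1.042 * 8.58
L = 8.9404


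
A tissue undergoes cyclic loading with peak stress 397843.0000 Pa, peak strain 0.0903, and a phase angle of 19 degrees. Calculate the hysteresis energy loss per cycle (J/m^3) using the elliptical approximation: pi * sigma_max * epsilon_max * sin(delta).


E_loss = pi * sigma_max * epsilon_max * sin(delta)
delta = 19 deg = 0.3316 rad
sin(delta) = 0.3256
E_loss = pi * 397843.0000 * 0.0903 * 0.3256
E_loss = 36744.4086


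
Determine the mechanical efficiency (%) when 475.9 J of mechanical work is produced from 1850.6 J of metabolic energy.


eta = (W_mech / E_meta) * 100
eta = (475.9 / 1850.6) * 100
ratio = 0.2572
eta = 25.7160


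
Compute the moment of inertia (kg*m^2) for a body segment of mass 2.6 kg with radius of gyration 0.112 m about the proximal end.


I = m * k^2
I = 2.6 * 0.112^2
k^2 = 0.0125
I = 0.0326


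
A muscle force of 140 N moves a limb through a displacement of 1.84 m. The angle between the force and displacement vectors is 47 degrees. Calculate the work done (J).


W = F * d * cos(theta)
theta = 47 deg = 0.8203 rad
cos(theta) = 0.6820
W = 140 * 1.84 * 0.6820
W = 175.6828


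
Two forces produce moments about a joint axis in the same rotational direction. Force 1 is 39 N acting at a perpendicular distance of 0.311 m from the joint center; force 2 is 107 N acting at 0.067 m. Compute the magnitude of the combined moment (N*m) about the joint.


M = F1 * d1 + F2 * d2
M = 39 * 0.311 + 107 * 0.067
M = 12.1290 + 7.1690
M = 19.2980


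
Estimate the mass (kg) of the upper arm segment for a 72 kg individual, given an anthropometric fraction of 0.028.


m_segment = body_mass * fraction
m_segment = 72 * 0.028
m_segment = 2.0160


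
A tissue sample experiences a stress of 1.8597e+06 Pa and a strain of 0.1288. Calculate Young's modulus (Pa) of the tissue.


E = stress / strain
E = 1.8597e+06 / 0.1288
E = 1.4439e+07


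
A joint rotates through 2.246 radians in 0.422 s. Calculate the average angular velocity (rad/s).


omega = delta_theta / delta_t
omega = 2.246 / 0.422
omega = 5.3223


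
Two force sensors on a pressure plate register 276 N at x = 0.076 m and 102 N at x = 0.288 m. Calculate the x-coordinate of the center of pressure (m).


COP_x = (F1*x1 + F2*x2) / (F1 + F2)
COP_x = (276*0.076 + 102*0.288) / (276 + 102)
Numerator = 50.3520
Denominator = 378
COP_x = 0.1332


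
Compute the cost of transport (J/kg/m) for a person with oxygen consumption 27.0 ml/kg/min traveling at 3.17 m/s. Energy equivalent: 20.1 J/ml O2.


Power per kg = VO2 * 20.1 / 60
Power per kg = 27.0 * 20.1 / 60 = 9.0450 W/kg
Cost = power_per_kg / speed
Cost = 9.0450 / 3.17
Cost = 2.8533


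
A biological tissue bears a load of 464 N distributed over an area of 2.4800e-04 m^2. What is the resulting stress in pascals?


stress = F / A
stress = 464 / 2.4800e-04
stress = 1.8710e+06


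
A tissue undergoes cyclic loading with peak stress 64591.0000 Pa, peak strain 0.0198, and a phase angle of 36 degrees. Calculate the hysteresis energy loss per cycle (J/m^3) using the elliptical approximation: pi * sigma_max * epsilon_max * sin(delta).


E_loss = pi * sigma_max * epsilon_max * sin(delta)
delta = 36 deg = 0.6283 rad
sin(delta) = 0.5878
E_loss = pi * 64591.0000 * 0.0198 * 0.5878
E_loss = 2361.5968


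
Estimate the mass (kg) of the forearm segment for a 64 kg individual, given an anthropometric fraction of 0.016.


m_segment = body_mass * fraction
m_segment = 64 * 0.016
m_segment = 1.0240


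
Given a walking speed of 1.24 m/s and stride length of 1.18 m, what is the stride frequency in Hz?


f = v / stride_length
f = 1.24 / 1.18
f = 1.0508


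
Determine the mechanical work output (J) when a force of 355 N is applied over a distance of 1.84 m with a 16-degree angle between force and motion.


W = F * d * cos(theta)
theta = 16 deg = 0.2793 rad
cos(theta) = 0.9613
W = 355 * 1.84 * 0.9613
W = 627.8961


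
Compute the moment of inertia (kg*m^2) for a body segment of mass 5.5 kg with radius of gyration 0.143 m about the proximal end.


I = m * k^2
I = 5.5 * 0.143^2
k^2 = 0.0204
I = 0.1125


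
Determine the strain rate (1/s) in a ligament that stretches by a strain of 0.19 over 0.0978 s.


strain_rate = delta_strain / delta_t
strain_rate = 0.19 / 0.0978
strain_rate = 1.9427


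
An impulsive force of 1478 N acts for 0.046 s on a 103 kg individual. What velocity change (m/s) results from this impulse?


J = F * dt = 1478 * 0.046 = 67.9880 N*s
delta_v = J / m
delta_v = 67.9880 / 103
delta_v = 0.6601


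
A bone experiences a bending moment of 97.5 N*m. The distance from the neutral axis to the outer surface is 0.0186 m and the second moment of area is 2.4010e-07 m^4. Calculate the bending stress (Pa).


sigma = M * c / I
sigma = 97.5 * 0.0186 / 2.4010e-07
M * c = 1.8135
sigma = 7.5531e+06


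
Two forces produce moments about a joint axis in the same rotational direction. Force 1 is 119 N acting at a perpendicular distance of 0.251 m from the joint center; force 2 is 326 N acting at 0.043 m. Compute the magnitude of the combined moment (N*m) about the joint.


M = F1 * d1 + F2 * d2
M = 119 * 0.251 + 326 * 0.043
M = 29.8690 + 14.0180
M = 43.8870


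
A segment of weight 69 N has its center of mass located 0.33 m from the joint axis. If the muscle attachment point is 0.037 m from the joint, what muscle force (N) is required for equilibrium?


F_muscle = W * d_load / d_muscle
F_muscle = 69 * 0.33 / 0.037
Numerator = 22.7700
F_muscle = 615.4054


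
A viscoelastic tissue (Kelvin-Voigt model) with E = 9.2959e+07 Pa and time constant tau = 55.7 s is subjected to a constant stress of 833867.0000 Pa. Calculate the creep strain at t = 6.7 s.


epsilon(t) = (sigma/E) * (1 - exp(-t/tau))
sigma/E = 833867.0000 / 9.2959e+07 = 0.0090
exp(-t/tau) = exp(-6.7 / 55.7) = 0.8867
epsilon = 0.0090 * (1 - 0.8867)
epsilon = 0.0010


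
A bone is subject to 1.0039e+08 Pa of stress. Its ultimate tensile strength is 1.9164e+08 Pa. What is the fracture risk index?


FRI = applied / ultimate
FRI = 1.0039e+08 / 1.9164e+08
FRI = 0.5238


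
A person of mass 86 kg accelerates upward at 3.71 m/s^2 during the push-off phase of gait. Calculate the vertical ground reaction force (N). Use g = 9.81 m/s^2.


GRF = m * (g + a)
GRF = 86 * (9.81 + 3.71)
GRF = 86 * 13.5200
GRF = 1162.7200


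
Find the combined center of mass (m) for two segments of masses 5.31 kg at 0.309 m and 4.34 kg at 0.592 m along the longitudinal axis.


COM = (m1*x1 + m2*x2) / (m1 + m2)
COM = (5.31*0.309 + 4.34*0.592) / (5.31 + 4.34)
Numerator = 4.2101
Denominator = 9.6500
COM = 0.4363


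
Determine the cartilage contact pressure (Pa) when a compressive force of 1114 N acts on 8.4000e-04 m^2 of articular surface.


P = F / A
P = 1114 / 8.4000e-04
P = 1.3262e+06


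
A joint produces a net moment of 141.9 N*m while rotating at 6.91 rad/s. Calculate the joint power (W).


P = M * omega
P = 141.9 * 6.91
P = 980.5290


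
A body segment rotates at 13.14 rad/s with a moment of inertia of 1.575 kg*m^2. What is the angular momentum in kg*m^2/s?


L = I * omega
L = 1.575 * 13.14
L = 20.6955


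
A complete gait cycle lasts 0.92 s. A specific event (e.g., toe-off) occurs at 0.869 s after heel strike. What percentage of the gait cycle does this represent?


pct = (event_time / cycle_time) * 100
pct = (0.869 / 0.92) * 100
ratio = 0.9446
pct = 94.4565


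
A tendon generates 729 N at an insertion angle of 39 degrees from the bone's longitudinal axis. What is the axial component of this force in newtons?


F_eff = F_tendon * cos(theta)
theta = 39 deg = 0.6807 rad
cos(theta) = 0.7771
F_eff = 729 * 0.7771
F_eff = 566.5394


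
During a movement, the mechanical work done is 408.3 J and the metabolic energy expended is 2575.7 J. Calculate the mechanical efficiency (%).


eta = (W_mech / E_meta) * 100
eta = (408.3 / 2575.7) * 100
ratio = 0.1585
eta = 15.8520


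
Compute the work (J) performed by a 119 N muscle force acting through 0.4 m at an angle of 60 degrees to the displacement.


W = F * d * cos(theta)
theta = 60 deg = 1.0472 rad
cos(theta) = 0.5000
W = 119 * 0.4 * 0.5000
W = 23.8000


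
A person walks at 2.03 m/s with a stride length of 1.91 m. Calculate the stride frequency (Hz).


f = v / stride_length
f = 2.03 / 1.91
f = 1.0628


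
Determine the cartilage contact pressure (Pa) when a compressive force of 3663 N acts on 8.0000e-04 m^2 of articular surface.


P = F / A
P = 3663 / 8.0000e-04
P = 4.5788e+06


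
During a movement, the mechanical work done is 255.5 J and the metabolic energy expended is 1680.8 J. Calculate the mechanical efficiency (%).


eta = (W_mech / E_meta) * 100
eta = (255.5 / 1680.8) * 100
ratio = 0.1520
eta = 15.2011


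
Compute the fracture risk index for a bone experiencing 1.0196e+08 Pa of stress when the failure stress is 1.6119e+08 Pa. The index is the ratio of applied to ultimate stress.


FRI = applied / ultimate
FRI = 1.0196e+08 / 1.6119e+08
FRI = 0.6325


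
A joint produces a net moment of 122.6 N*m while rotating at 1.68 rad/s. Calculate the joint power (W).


P = M * omega
P = 122.6 * 1.68
P = 205.9680


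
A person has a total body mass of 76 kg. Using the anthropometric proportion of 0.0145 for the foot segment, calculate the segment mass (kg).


m_segment = body_mass * fraction
m_segment = 76 * 0.0145
m_segment = 1.1020


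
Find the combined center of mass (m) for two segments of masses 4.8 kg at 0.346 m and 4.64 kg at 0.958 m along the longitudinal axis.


COM = (m1*x1 + m2*x2) / (m1 + m2)
COM = (4.8*0.346 + 4.64*0.958) / (4.8 + 4.64)
Numerator = 6.1059
Denominator = 9.4400
COM = 0.6468


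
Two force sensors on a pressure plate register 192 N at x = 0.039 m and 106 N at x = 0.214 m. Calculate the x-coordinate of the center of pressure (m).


COP_x = (F1*x1 + F2*x2) / (F1 + F2)
COP_x = (192*0.039 + 106*0.214) / (192 + 106)
Numerator = 30.1720
Denominator = 298
COP_x = 0.1012


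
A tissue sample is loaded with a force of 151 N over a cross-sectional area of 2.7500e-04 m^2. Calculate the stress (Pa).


stress = F / A
stress = 151 / 2.7500e-04
stress = 549090.9091


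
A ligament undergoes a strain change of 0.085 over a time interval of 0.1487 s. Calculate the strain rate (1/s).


strain_rate = delta_strain / delta_t
strain_rate = 0.085 / 0.1487
strain_rate = 0.5716


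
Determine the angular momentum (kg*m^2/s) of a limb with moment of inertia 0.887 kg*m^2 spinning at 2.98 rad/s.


L = I * omega
L = 0.887 * 2.98
L = 2.6433


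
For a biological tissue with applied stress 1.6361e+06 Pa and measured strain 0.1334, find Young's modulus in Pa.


E = stress / strain
E = 1.6361e+06 / 0.1334
E = 1.2265e+07


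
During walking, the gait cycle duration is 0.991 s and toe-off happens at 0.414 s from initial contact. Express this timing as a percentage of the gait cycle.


pct = (event_time / cycle_time) * 100
pct = (0.414 / 0.991) * 100
ratio = 0.4178
pct = 41.7760


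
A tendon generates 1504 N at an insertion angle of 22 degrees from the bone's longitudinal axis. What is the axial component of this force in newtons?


F_eff = F_tendon * cos(theta)
theta = 22 deg = 0.3840 rad
cos(theta) = 0.9272
F_eff = 1504 * 0.9272
F_eff = 1394.4845


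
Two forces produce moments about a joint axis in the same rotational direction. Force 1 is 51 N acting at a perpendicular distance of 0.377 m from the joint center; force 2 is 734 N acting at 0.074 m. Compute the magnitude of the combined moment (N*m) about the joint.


M = F1 * d1 + F2 * d2
M = 51 * 0.377 + 734 * 0.074
M = 19.2270 + 54.3160
M = 73.5430


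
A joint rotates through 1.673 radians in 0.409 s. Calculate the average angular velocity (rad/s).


omega = delta_theta / delta_t
omega = 1.673 / 0.409
omega = 4.0905


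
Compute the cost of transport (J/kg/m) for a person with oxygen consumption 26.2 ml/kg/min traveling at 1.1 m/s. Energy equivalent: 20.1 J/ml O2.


Power per kg = VO2 * 20.1 / 60
Power per kg = 26.2 * 20.1 / 60 = 8.7770 W/kg
Cost = power_per_kg / speed
Cost = 8.7770 / 1.1
Cost = 7.9791


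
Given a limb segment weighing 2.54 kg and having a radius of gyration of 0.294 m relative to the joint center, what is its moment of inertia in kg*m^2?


I = m * k^2
I = 2.54 * 0.294^2
k^2 = 0.0864
I = 0.2195


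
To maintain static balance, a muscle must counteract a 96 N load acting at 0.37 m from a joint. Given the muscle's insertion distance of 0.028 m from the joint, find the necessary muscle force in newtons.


F_muscle = W * d_load / d_muscle
F_muscle = 96 * 0.37 / 0.028
Numerator = 35.5200
F_muscle = 1268.5714


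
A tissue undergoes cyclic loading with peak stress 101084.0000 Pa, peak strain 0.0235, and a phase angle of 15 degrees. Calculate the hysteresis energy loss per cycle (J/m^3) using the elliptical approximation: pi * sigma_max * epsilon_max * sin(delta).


E_loss = pi * sigma_max * epsilon_max * sin(delta)
delta = 15 deg = 0.2618 rad
sin(delta) = 0.2588
E_loss = pi * 101084.0000 * 0.0235 * 0.2588
E_loss = 1931.5074


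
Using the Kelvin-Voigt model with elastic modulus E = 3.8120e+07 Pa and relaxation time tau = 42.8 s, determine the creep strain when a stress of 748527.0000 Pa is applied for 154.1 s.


epsilon(t) = (sigma/E) * (1 - exp(-t/tau))
sigma/E = 748527.0000 / 3.8120e+07 = 0.0196
exp(-t/tau) = exp(-154.1 / 42.8) = 0.0273
epsilon = 0.0196 * (1 - 0.0273)
epsilon = 0.0191


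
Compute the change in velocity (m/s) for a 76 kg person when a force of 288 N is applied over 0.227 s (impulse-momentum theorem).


J = F * dt = 288 * 0.227 = 65.3760 N*s
delta_v = J / m
delta_v = 65.3760 / 76
delta_v = 0.8602


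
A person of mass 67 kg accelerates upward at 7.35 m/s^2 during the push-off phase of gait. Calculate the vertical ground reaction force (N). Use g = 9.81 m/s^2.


GRF = m * (g + a)
GRF = 67 * (9.81 + 7.35)
GRF = 67 * 17.1600
GRF = 1149.7200


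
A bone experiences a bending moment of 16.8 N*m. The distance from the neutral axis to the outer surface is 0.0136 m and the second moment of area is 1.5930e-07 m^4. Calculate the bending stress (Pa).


sigma = M * c / I
sigma = 16.8 * 0.0136 / 1.5930e-07
M * c = 0.2285
sigma = 1.4343e+06


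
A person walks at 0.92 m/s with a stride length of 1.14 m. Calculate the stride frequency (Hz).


f = v / stride_length
f = 0.92 / 1.14
f = 0.8070


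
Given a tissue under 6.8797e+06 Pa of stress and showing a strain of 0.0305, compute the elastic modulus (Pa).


E = stress / strain
E = 6.8797e+06 / 0.0305
E = 2.2556e+08


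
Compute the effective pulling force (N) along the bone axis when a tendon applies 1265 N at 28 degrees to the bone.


F_eff = F_tendon * cos(theta)
theta = 28 deg = 0.4887 rad
cos(theta) = 0.8829
F_eff = 1265 * 0.8829
F_eff = 1116.9287


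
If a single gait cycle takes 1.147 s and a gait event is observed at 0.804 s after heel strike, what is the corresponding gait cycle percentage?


pct = (event_time / cycle_time) * 100
pct = (0.804 / 1.147) * 100
ratio = 0.7010
pct = 70.0959


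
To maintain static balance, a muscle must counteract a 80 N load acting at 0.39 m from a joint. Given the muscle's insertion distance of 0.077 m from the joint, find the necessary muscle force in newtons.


F_muscle = W * d_load / d_muscle
F_muscle = 80 * 0.39 / 0.077
Numerator = 31.2000
F_muscle = 405.1948


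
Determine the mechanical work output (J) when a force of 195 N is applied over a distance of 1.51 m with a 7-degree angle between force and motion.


W = F * d * cos(theta)
theta = 7 deg = 0.1222 rad
cos(theta) = 0.9925
W = 195 * 1.51 * 0.9925
W = 292.2552


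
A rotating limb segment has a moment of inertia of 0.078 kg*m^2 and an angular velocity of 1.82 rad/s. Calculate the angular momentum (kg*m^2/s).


L = I * omega
L = 0.078 * 1.82
L = 0.1420


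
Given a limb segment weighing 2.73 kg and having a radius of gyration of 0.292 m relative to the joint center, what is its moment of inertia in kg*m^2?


I = m * k^2
I = 2.73 * 0.292^2
k^2 = 0.0853
I = 0.2328


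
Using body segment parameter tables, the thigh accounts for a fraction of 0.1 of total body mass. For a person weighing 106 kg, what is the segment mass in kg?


m_segment = body_mass * fraction
m_segment = 106 * 0.1
m_segment = 10.6000


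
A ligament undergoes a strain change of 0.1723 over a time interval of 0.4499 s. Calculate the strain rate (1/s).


strain_rate = delta_strain / delta_t
strain_rate = 0.1723 / 0.4499
strain_rate = 0.3830


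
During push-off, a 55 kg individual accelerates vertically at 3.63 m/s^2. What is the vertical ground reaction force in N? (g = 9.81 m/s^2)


GRF = m * (g + a)
GRF = 55 * (9.81 + 3.63)
GRF = 55 * 13.4400
GRF = 739.2000


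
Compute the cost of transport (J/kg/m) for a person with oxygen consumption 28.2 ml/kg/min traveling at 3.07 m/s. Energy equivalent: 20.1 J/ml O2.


Power per kg = VO2 * 20.1 / 60
Power per kg = 28.2 * 20.1 / 60 = 9.4470 W/kg
Cost = power_per_kg / speed
Cost = 9.4470 / 3.07
Cost = 3.0772


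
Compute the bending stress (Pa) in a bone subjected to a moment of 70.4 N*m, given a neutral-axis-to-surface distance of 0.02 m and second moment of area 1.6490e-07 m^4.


sigma = M * c / I
sigma = 70.4 * 0.02 / 1.6490e-07
M * c = 1.4080
sigma = 8.5385e+06


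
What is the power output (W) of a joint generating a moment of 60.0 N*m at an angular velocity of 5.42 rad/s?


P = M * omega
P = 60.0 * 5.42
P = 325.2000


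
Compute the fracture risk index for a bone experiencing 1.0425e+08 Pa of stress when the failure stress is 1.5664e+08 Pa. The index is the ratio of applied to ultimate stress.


FRI = applied / ultimate
FRI = 1.0425e+08 / 1.5664e+08
FRI = 0.6655


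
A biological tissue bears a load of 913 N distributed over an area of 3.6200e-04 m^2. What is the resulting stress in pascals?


stress = F / A
stress = 913 / 3.6200e-04
stress = 2.5221e+06


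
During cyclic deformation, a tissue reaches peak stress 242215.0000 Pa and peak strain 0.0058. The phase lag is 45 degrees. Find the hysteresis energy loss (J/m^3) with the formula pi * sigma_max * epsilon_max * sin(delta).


E_loss = pi * sigma_max * epsilon_max * sin(delta)
delta = 45 deg = 0.7854 rad
sin(delta) = 0.7071
E_loss = pi * 242215.0000 * 0.0058 * 0.7071
E_loss = 3120.7854


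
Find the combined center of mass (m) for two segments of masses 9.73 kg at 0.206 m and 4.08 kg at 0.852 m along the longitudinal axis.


COM = (m1*x1 + m2*x2) / (m1 + m2)
COM = (9.73*0.206 + 4.08*0.852) / (9.73 + 4.08)
Numerator = 5.4805
Denominator = 13.8100
COM = 0.3969


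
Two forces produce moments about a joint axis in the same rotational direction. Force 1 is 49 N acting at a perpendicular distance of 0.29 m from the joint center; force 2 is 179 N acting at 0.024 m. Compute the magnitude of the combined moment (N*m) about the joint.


M = F1 * d1 + F2 * d2
M = 49 * 0.29 + 179 * 0.024
M = 14.2100 + 4.2960
M = 18.5060


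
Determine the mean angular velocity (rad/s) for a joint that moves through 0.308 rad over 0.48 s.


omega = delta_theta / delta_t
omega = 0.308 / 0.48
omega = 0.6417


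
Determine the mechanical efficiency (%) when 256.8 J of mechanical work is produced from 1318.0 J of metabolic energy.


eta = (W_mech / E_meta) * 100
eta = (256.8 / 1318.0) * 100
ratio = 0.1948
eta = 19.4841


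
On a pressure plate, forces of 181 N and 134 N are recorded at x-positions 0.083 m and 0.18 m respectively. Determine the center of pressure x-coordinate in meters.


COP_x = (F1*x1 + F2*x2) / (F1 + F2)
COP_x = (181*0.083 + 134*0.18) / (181 + 134)
Numerator = 39.1430
Denominator = 315
COP_x = 0.1243


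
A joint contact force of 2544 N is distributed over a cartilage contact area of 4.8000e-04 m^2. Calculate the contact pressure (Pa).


P = F / A
P = 2544 / 4.8000e-04
P = 5.3000e+06


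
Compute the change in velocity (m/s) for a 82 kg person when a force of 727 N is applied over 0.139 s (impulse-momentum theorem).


J = F * dt = 727 * 0.139 = 101.0530 N*s
delta_v = J / m
delta_v = 101.0530 / 82
delta_v = 1.2324


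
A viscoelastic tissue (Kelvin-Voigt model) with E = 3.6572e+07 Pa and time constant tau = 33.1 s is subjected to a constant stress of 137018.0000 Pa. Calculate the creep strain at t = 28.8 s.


epsilon(t) = (sigma/E) * (1 - exp(-t/tau))
sigma/E = 137018.0000 / 3.6572e+07 = 0.0037
exp(-t/tau) = exp(-28.8 / 33.1) = 0.4189
epsilon = 0.0037 * (1 - 0.4189)
epsilon = 0.0022


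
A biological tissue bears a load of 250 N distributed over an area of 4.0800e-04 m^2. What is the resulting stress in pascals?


stress = F / A
stress = 250 / 4.0800e-04
stress = 612745.0980


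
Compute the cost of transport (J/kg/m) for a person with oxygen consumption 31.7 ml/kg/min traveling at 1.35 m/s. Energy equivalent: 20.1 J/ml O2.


Power per kg = VO2 * 20.1 / 60
Power per kg = 31.7 * 20.1 / 60 = 10.6195 W/kg
Cost = power_per_kg / speed
Cost = 10.6195 / 1.35
Cost = 7.8663


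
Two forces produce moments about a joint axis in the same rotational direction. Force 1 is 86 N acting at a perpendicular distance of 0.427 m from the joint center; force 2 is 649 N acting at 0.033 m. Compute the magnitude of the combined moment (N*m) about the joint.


M = F1 * d1 + F2 * d2
M = 86 * 0.427 + 649 * 0.033
M = 36.7220 + 21.4170
M = 58.1390


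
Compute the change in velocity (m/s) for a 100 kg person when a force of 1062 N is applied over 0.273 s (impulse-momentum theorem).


J = F * dt = 1062 * 0.273 = 289.9260 N*s
delta_v = J / m
delta_v = 289.9260 / 100
delta_v = 2.8993


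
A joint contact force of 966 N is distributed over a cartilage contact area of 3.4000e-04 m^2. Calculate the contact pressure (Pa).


P = F / A
P = 966 / 3.4000e-04
P = 2.8412e+06


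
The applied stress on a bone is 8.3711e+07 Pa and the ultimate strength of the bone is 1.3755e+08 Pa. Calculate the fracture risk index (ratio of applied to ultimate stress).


FRI = applied / ultimate
FRI = 8.3711e+07 / 1.3755e+08
FRI = 0.6086


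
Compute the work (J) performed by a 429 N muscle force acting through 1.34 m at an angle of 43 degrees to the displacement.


W = F * d * cos(theta)
theta = 43 deg = 0.7505 rad
cos(theta) = 0.7314
W = 429 * 1.34 * 0.7314
W = 420.4260


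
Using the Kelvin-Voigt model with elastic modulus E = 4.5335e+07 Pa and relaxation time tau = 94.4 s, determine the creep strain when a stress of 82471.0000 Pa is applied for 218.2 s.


epsilon(t) = (sigma/E) * (1 - exp(-t/tau))
sigma/E = 82471.0000 / 4.5335e+07 = 0.0018
exp(-t/tau) = exp(-218.2 / 94.4) = 0.0991
epsilon = 0.0018 * (1 - 0.0991)
epsilon = 0.0016


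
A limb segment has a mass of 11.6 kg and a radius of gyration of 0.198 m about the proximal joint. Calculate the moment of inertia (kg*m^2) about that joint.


I = m * k^2
I = 11.6 * 0.198^2
k^2 = 0.0392
I = 0.4548


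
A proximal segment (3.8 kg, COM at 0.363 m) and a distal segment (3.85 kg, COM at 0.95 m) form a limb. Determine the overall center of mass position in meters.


COM = (m1*x1 + m2*x2) / (m1 + m2)
COM = (3.8*0.363 + 3.85*0.95) / (3.8 + 3.85)
Numerator = 5.0369
Denominator = 7.6500
COM = 0.6584


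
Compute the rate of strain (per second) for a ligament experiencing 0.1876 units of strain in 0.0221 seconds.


strain_rate = delta_strain / delta_t
strain_rate = 0.1876 / 0.0221
strain_rate = 8.4887


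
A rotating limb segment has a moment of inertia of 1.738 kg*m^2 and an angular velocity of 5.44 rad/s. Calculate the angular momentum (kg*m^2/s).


L = I * omega
L = 1.738 * 5.44
L = 9.4547


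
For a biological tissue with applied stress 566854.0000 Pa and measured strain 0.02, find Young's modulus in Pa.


E = stress / strain
E = 566854.0000 / 0.02
E = 2.8343e+07


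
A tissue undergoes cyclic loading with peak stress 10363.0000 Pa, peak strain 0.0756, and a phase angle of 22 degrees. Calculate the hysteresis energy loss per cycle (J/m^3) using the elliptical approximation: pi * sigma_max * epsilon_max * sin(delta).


E_loss = pi * sigma_max * epsilon_max * sin(delta)
delta = 22 deg = 0.3840 rad
sin(delta) = 0.3746
E_loss = pi * 10363.0000 * 0.0756 * 0.3746
E_loss = 922.0035


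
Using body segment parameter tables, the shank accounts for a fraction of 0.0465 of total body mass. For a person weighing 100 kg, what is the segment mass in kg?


m_segment = body_mass * fraction
m_segment = 100 * 0.0465
m_segment = 4.6500


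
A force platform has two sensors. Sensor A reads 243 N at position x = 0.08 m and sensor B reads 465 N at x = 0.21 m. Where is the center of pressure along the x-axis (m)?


COP_x = (F1*x1 + F2*x2) / (F1 + F2)
COP_x = (243*0.08 + 465*0.21) / (243 + 465)
Numerator = 117.0900
Denominator = 708
COP_x = 0.1654


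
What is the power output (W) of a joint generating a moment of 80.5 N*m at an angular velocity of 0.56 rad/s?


P = M * omega
P = 80.5 * 0.56
P = 45.0800


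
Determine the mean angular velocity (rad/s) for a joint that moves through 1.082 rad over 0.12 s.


omega = delta_theta / delta_t
omega = 1.082 / 0.12
omega = 9.0167


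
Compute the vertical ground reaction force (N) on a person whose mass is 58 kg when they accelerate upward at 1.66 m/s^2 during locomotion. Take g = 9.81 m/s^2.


GRF = m * (g + a)
GRF = 58 * (9.81 + 1.66)
GRF = 58 * 11.4700
GRF = 665.2600


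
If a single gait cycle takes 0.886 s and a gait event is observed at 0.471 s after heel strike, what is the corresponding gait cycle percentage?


pct = (event_time / cycle_time) * 100
pct = (0.471 / 0.886) * 100
ratio = 0.5316
pct = 53.1603


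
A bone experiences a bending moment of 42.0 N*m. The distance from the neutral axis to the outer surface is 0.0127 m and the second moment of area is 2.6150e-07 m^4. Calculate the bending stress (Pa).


sigma = M * c / I
sigma = 42.0 * 0.0127 / 2.6150e-07
M * c = 0.5334
sigma = 2.0398e+06


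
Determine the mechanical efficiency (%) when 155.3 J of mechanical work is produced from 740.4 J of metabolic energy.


eta = (W_mech / E_meta) * 100
eta = (155.3 / 740.4) * 100
ratio = 0.2098
eta = 20.9751


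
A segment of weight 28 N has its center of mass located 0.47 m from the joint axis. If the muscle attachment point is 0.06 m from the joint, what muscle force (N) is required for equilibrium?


F_muscle = W * d_load / d_muscle
F_muscle = 28 * 0.47 / 0.06
Numerator = 13.1600
F_muscle = 219.3333


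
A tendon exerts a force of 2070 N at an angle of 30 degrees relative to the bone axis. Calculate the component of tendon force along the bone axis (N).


F_eff = F_tendon * cos(theta)
theta = 30 deg = 0.5236 rad
cos(theta) = 0.8660
F_eff = 2070 * 0.8660
F_eff = 1792.6726


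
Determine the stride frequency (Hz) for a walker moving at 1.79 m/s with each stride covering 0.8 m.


f = v / stride_length
f = 1.79 / 0.8
f = 2.2375


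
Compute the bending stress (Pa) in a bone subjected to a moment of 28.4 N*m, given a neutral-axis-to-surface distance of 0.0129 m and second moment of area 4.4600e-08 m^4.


sigma = M * c / I
sigma = 28.4 * 0.0129 / 4.4600e-08
M * c = 0.3664
sigma = 8.2143e+06


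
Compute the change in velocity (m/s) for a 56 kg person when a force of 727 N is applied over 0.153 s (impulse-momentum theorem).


J = F * dt = 727 * 0.153 = 111.2310 N*s
delta_v = J / m
delta_v = 111.2310 / 56
delta_v = 1.9863


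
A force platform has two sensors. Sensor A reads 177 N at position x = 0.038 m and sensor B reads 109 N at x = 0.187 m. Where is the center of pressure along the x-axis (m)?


COP_x = (F1*x1 + F2*x2) / (F1 + F2)
COP_x = (177*0.038 + 109*0.187) / (177 + 109)
Numerator = 27.1090
Denominator = 286
COP_x = 0.0948


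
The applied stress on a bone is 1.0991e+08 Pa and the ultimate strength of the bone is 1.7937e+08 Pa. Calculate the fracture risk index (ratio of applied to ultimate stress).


FRI = applied / ultimate
FRI = 1.0991e+08 / 1.7937e+08
FRI = 0.6128


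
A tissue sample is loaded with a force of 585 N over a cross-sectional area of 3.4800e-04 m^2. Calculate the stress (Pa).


stress = F / A
stress = 585 / 3.4800e-04
stress = 1.6810e+06


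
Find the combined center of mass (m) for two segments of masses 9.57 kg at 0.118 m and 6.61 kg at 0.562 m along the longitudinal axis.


COM = (m1*x1 + m2*x2) / (m1 + m2)
COM = (9.57*0.118 + 6.61*0.562) / (9.57 + 6.61)
Numerator = 4.8441
Denominator = 16.1800
COM = 0.2994


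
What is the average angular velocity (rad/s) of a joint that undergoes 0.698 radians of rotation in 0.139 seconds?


omega = delta_theta / delta_t
omega = 0.698 / 0.139
omega = 5.0216


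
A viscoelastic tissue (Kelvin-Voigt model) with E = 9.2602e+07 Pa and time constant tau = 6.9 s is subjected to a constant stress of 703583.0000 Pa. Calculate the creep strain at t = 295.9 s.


epsilon(t) = (sigma/E) * (1 - exp(-t/tau))
sigma/E = 703583.0000 / 9.2602e+07 = 0.0076
exp(-t/tau) = exp(-295.9 / 6.9) = 2.3751e-19
epsilon = 0.0076 * (1 - 2.3751e-19)
epsilon = 0.0076


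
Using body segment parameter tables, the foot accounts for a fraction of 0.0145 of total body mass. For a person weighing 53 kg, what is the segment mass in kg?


m_segment = body_mass * fraction
m_segment = 53 * 0.0145
m_segment = 0.7685


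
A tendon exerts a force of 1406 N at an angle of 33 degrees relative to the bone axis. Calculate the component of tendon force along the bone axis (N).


F_eff = F_tendon * cos(theta)
theta = 33 deg = 0.5760 rad
cos(theta) = 0.8387
F_eff = 1406 * 0.8387
F_eff = 1179.1708


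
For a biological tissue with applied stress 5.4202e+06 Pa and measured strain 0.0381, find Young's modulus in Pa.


E = stress / strain
E = 5.4202e+06 / 0.0381
E = 1.4226e+08


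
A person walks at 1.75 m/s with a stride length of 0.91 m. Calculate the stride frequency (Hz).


f = v / stride_length
f = 1.75 / 0.91
f = 1.9231


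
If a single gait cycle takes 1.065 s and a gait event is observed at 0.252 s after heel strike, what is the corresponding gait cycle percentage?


pct = (event_time / cycle_time) * 100
pct = (0.252 / 1.065) * 100
ratio = 0.2366
pct = 23.6620


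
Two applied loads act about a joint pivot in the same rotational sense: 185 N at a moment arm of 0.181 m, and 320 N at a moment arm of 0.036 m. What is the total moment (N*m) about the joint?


M = F1 * d1 + F2 * d2
M = 185 * 0.181 + 320 * 0.036
M = 33.4850 + 11.5200
M = 45.0050


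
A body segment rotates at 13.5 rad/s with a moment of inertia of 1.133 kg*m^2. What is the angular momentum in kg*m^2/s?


L = I * omega
L = 1.133 * 13.5
L = 15.2955


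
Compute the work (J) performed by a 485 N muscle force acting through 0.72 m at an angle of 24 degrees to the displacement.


W = F * d * cos(theta)
theta = 24 deg = 0.4189 rad
cos(theta) = 0.9135
W = 485 * 0.72 * 0.9135
W = 319.0101


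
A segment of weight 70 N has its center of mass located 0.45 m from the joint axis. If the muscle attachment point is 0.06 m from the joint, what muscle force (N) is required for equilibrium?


F_muscle = W * d_load / d_muscle
F_muscle = 70 * 0.45 / 0.06
Numerator = 31.5000
F_muscle = 525.0000


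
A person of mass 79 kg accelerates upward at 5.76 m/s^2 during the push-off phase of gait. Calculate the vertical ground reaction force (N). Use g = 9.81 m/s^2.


GRF = m * (g + a)
GRF = 79 * (9.81 + 5.76)
GRF = 79 * 15.5700
GRF = 1230.0300


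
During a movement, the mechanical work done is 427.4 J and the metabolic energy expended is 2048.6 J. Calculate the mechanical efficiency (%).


eta = (W_mech / E_meta) * 100
eta = (427.4 / 2048.6) * 100
ratio = 0.2086
eta = 20.8630


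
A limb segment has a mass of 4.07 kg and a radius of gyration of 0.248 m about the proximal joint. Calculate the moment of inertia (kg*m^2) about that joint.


I = m * k^2
I = 4.07 * 0.248^2
k^2 = 0.0615
I = 0.2503


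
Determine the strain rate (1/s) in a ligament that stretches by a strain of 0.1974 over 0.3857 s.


strain_rate = delta_strain / delta_t
strain_rate = 0.1974 / 0.3857
strain_rate = 0.5118


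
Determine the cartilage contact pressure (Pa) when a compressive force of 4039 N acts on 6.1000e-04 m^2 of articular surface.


P = F / A
P = 4039 / 6.1000e-04
P = 6.6213e+06


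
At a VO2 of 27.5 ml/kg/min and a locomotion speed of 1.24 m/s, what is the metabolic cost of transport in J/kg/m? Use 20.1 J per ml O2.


Power per kg = VO2 * 20.1 / 60
Power per kg = 27.5 * 20.1 / 60 = 9.2125 W/kg
Cost = power_per_kg / speed
Cost = 9.2125 / 1.24
Cost = 7.4294


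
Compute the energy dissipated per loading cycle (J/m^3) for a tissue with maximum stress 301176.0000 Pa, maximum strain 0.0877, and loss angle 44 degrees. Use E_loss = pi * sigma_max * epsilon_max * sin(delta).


E_loss = pi * sigma_max * epsilon_max * sin(delta)
delta = 44 deg = 0.7679 rad
sin(delta) = 0.6947
E_loss = pi * 301176.0000 * 0.0877 * 0.6947
E_loss = 57642.2733


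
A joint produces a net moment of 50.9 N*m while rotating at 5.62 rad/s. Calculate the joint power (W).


P = M * omega
P = 50.9 * 5.62
P = 286.0580


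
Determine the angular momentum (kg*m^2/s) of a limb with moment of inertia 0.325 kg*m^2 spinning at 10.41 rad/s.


L = I * omega
L = 0.325 * 10.41
L = 3.3833


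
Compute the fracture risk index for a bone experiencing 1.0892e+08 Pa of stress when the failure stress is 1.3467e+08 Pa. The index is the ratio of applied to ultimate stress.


FRI = applied / ultimate
FRI = 1.0892e+08 / 1.3467e+08
FRI = 0.8088


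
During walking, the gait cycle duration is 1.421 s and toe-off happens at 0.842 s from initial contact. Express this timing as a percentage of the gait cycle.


pct = (event_time / cycle_time) * 100
pct = (0.842 / 1.421) * 100
ratio = 0.5925
pct = 59.2540


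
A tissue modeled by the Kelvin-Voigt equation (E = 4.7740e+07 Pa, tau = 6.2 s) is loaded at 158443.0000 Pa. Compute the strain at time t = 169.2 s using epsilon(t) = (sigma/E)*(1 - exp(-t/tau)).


epsilon(t) = (sigma/E) * (1 - exp(-t/tau))
sigma/E = 158443.0000 / 4.7740e+07 = 0.0033
exp(-t/tau) = exp(-169.2 / 6.2) = 1.4059e-12
epsilon = 0.0033 * (1 - 1.4059e-12)
epsilon = 0.0033


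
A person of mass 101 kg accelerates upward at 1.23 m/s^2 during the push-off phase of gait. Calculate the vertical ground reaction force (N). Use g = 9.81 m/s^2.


GRF = m * (g + a)
GRF = 101 * (9.81 + 1.23)
GRF = 101 * 11.0400
GRF = 1115.0400


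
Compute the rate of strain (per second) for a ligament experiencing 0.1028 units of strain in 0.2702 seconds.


strain_rate = delta_strain / delta_t
strain_rate = 0.1028 / 0.2702
strain_rate = 0.3805


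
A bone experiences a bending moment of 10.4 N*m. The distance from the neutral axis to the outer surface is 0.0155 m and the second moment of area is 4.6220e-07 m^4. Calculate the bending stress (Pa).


sigma = M * c / I
sigma = 10.4 * 0.0155 / 4.6220e-07
M * c = 0.1612
sigma = 348766.7676


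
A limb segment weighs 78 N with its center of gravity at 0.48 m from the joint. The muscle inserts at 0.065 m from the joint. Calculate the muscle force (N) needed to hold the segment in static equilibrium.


F_muscle = W * d_load / d_muscle
F_muscle = 78 * 0.48 / 0.065
Numerator = 37.4400
F_muscle = 576.0000


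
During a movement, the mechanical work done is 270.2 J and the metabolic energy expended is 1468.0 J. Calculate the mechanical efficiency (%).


eta = (W_mech / E_meta) * 100
eta = (270.2 / 1468.0) * 100
ratio = 0.1841
eta = 18.4060


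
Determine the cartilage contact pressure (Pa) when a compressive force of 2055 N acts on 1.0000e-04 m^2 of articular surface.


P = F / A
P = 2055 / 1.0000e-04
P = 2.0550e+07


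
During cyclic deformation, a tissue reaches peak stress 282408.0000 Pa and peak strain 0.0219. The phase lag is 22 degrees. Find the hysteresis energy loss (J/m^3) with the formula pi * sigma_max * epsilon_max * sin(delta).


E_loss = pi * sigma_max * epsilon_max * sin(delta)
delta = 22 deg = 0.3840 rad
sin(delta) = 0.3746
E_loss = pi * 282408.0000 * 0.0219 * 0.3746
E_loss = 7278.5756


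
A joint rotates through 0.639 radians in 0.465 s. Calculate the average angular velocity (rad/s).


omega = delta_theta / delta_t
omega = 0.639 / 0.465
omega = 1.3742


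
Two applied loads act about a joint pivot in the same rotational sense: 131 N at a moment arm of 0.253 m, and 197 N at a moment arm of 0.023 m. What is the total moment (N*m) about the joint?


M = F1 * d1 + F2 * d2
M = 131 * 0.253 + 197 * 0.023
M = 33.1430 + 4.5310
M = 37.6740


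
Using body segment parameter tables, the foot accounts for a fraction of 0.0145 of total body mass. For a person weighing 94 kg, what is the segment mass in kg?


m_segment = body_mass * fraction
m_segment = 94 * 0.0145
m_segment = 1.3630


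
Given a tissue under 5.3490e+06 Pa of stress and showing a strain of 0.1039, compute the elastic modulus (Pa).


E = stress / strain
E = 5.3490e+06 / 0.1039
E = 5.1482e+07


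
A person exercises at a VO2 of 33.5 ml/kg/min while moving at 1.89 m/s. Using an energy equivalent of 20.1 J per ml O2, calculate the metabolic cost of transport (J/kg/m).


Power per kg = VO2 * 20.1 / 60
Power per kg = 33.5 * 20.1 / 60 = 11.2225 W/kg
Cost = power_per_kg / speed
Cost = 11.2225 / 1.89
Cost = 5.9378
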